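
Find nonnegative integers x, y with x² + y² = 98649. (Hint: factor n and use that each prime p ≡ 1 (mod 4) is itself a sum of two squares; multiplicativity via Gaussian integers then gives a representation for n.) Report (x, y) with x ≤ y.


Step 1: Factor n = 98649 = 3^2 · 97 · 113.
Step 2: Check the mod-4 condition on each prime factor: 3 ≡ 3 (mod 4), exponent 2 (must be even); 97 ≡ 1 (mod 4), exponent 1; 113 ≡ 1 (mod 4), exponent 1.
All primes ≡ 3 (mod 4) appear to even exponent (or don't appear), so by the two-squares theorem n IS expressible as a sum of two squares.
Step 3: Build a representation. Group n = k² · m with k = 3 and m = 97 · 113 = 10961 (a product of primes ≡ 1 (mod 4)); a representation of m scales to one of n via (k·x)² + (k·y)² = k²(x² + y²). Each prime p ≡ 1 (mod 4) is itself a sum of two squares; find a² by testing p − a² for a perfect square:
  97: 97 − 1² = 96, 97 − 2² = 93, 97 − 3² = 88, 97 − 4² = 81 = 9² ⇒ 97 = 4² + 9².
  113: 113 − 1² = 112, 113 − 2² = 109, 113 − 3² = 104, 113 − 4² = 97, 113 − 5² = 88, 113 − 6² = 77, 113 − 7² = 64 = 8² ⇒ 113 = 7² + 8².
  Combine using the Brahmagupta–Fibonacci identity (a² + b²)(c² + d²) = (ac − bd)² + (ad + bc)² = (ac + bd)² + (ad − bc)²:
  97 · 113 = 10961: from (4² + 9²)(7² + 8²), take (4·7 − 9·8, 4·8 + 9·7) = (28 − 72, 32 + 63) = (-44, 95); dropping signs (only squares matter) gives (44, 95); check 44² + 95² = 1936 + 9025 = 10961 ✓.
  Scale by k = 3: (3·44, 3·95) = (132, 285).
Step 4: Order so x ≤ y and verify: 132² + 285² = 17424 + 81225 = 98649 = n. ✓

n = 98649 = 132² + 285² (one valid representation with x ≤ y).


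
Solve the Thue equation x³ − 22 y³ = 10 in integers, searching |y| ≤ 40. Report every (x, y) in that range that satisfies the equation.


The equation is x³ - 22y³ = 10. For fixed y, x³ = 22·y³ + 10, so a solution requires the RHS to be a perfect cube.
Strategy: iterate y from -40 to 40, compute RHS = 22·y³ + 10, and check whether it is a (positive or negative) perfect cube.
Check small values of y:
  y = 0: RHS = 10 is not a perfect cube.
  y = 1: RHS = 32 is not a perfect cube.
  y = -1: RHS = -12 is not a perfect cube.
  y = 2: RHS = 186 is not a perfect cube.
  y = -2: RHS = -166 is not a perfect cube.
  y = 3: RHS = 604 is not a perfect cube.
  y = -3: RHS = -584 is not a perfect cube.
Continuing the search up to |y| = 40 finds no solutions either.
No (x, y) in the scanned range satisfies the equation.

No integer solutions with |y| ≤ 40.


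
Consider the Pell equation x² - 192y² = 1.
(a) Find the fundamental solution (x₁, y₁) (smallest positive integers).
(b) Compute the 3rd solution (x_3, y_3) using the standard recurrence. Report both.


Step 1: Find the fundamental solution (x₁, y₁) of x² - 192y² = 1.
  Expand √192 as a continued fraction. a₀ = ⌊√192⌋ = 13; iterate m_{k+1} = d_k·a_k − m_k, d_{k+1} = (192 − m_{k+1}²)/d_k, a_{k+1} = ⌊(a₀ + m_{k+1})/d_{k+1}⌋ (starting m₀ = 0, d₀ = 1), with convergents p_k = a_k·p_{k-1} + p_{k-2}, q_k = a_k·q_{k-1} + q_{k-2} (p₋₁ = 1, q₋₁ = 0):
  k = 0: a₀ = 13; p₀/q₀ = 13/1; p₀² − 192·q₀² = 169 − 192 = -23.
  k = 1: m = 13, d = 23, a = ⌊(13 + 13)/23⌋ = 1; p/q = (1·13 + 1)/(1·1 + 0) = 14/1; p² − 192·q² = 196 − 192 = 4.
  k = 2: m = 10, d = 4, a = ⌊(13 + 10)/4⌋ = 5; p/q = (5·14 + 13)/(5·1 + 1) = 83/6; p² − 192·q² = 6889 − 6912 = -23.
  k = 3: m = 10, d = 23, a = ⌊(13 + 10)/23⌋ = 1; p/q = (1·83 + 14)/(1·6 + 1) = 97/7; p² − 192·q² = 9409 − 9408 = 1.
  The first convergent with p² − 192·q² = 1 gives the fundamental solution (x₁, y₁) = (97, 7).
Step 2: Apply the recurrence (x_{n+1}, y_{n+1}) = (x₁x_n + 192y₁y_n, x₁y_n + y₁x_n) repeatedly.
  From (x_1, y_1) = (97, 7): x_2 = 97·97 + 192·7·7 = 18817; y_2 = 97·7 + 7·97 = 1358.
  From (x_2, y_2) = (18817, 1358): x_3 = 97·18817 + 192·7·1358 = 3650401; y_3 = 97·1358 + 7·18817 = 263445.
Step 3: Verify x_3² - 192·y_3² = 13325427460801 - 13325427460800 = 1 (should be 1). ✓

(x_1, y_1) = (97, 7); (x_3, y_3) = (3650401, 263445).


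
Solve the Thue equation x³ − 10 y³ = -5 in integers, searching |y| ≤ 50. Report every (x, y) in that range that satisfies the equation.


The equation is x³ - 10y³ = -5. For fixed y, x³ = 10·y³ − 5, so a solution requires the RHS to be a perfect cube.
Strategy: iterate y from -50 to 50, compute RHS = 10·y³ − 5, and check whether it is a (positive or negative) perfect cube.
Check small values of y:
  y = 0: RHS = -5 is not a perfect cube.
  y = 1: RHS = 5 is not a perfect cube.
  y = -1: RHS = -15 is not a perfect cube.
  y = 2: RHS = 75 is not a perfect cube.
  y = -2: RHS = -85 is not a perfect cube.
  y = 3: RHS = 265 is not a perfect cube.
  y = -3: RHS = -275 is not a perfect cube.
Continuing the search up to |y| = 50 finds no solutions either.
No (x, y) in the scanned range satisfies the equation.

No integer solutions with |y| ≤ 50.


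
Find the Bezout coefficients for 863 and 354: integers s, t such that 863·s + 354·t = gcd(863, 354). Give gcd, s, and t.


Euclidean algorithm on (863, 354) — divide until remainder is 0:
  863 = 2 · 354 + 155
  354 = 2 · 155 + 44
  155 = 3 · 44 + 23
  44 = 1 · 23 + 21
  23 = 1 · 21 + 2
  21 = 10 · 2 + 1
  2 = 2 · 1 + 0
gcd(863, 354) = 1.
Track Bezout coefficients alongside the remainders: start with r₀ = 863 = a·1 + b·0 (s = 1, t = 0) and r₁ = 354 = a·0 + b·1 (s = 0, t = 1); each new remainder r_{k+1} = r_{k-1} − q_k·r_k inherits s_{k+1} = s_{k-1} − q_k·s_k, t_{k+1} = t_{k-1} − q_k·t_k, so r_k = a·s_k + b·t_k at every step:
  q = 2: r = 155, s = 1 − 2·0 = 1, t = 0 − 2·1 = -2  (check: 863·1 + 354·(-2) = 155)
  q = 2: r = 44, s = 0 − 2·1 = -2, t = 1 − 2·(-2) = 5  (check: 863·(-2) + 354·5 = 44)
  q = 3: r = 23, s = 1 − 3·(-2) = 7, t = -2 − 3·5 = -17  (check: 863·7 + 354·(-17) = 23)
  q = 1: r = 21, s = -2 − 1·7 = -9, t = 5 − 1·(-17) = 22  (check: 863·(-9) + 354·22 = 21)
  q = 1: r = 2, s = 7 − 1·(-9) = 16, t = -17 − 1·22 = -39  (check: 863·16 + 354·(-39) = 2)
  q = 10: r = 1, s = -9 − 10·16 = -169, t = 22 − 10·(-39) = 412  (check: 863·(-169) + 354·412 = 1)
The row with r = 1 (the gcd) gives the Bezout coefficients s = -169, t = 412.
Result: 863 · (-169) + 354 · (412) = 1.

gcd(863, 354) = 1; s = -169, t = 412 (check: 863·(-169) + 354·412 = 1).


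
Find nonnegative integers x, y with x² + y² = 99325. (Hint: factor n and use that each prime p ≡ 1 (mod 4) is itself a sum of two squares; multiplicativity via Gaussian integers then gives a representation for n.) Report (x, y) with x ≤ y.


Step 1: Factor n = 99325 = 5^2 · 29 · 137.
Step 2: Check the mod-4 condition on each prime factor: 5 ≡ 1 (mod 4), exponent 2; 29 ≡ 1 (mod 4), exponent 1; 137 ≡ 1 (mod 4), exponent 1.
All primes ≡ 3 (mod 4) appear to even exponent (or don't appear), so by the two-squares theorem n IS expressible as a sum of two squares.
Step 3: Build a representation. Group n = k² · m with k = 5 and m = 29 · 137 = 3973 (a product of primes ≡ 1 (mod 4)); a representation of m scales to one of n via (k·x)² + (k·y)² = k²(x² + y²). Each prime p ≡ 1 (mod 4) is itself a sum of two squares; find a² by testing p − a² for a perfect square:
  29: 29 − 1² = 28, 29 − 2² = 25 = 5² ⇒ 29 = 2² + 5².
  137: 137 − 1² = 136, 137 − 2² = 133, 137 − 3² = 128, 137 − 4² = 121 = 11² ⇒ 137 = 4² + 11².
  Combine using the Brahmagupta–Fibonacci identity (a² + b²)(c² + d²) = (ac − bd)² + (ad + bc)² = (ac + bd)² + (ad − bc)²:
  29 · 137 = 3973: from (2² + 5²)(4² + 11²), take (2·4 − 5·11, 2·11 + 5·4) = (8 − 55, 22 + 20) = (-47, 42); dropping signs (only squares matter) gives (47, 42); check 47² + 42² = 2209 + 1764 = 3973 ✓.
  Scale by k = 5: (5·47, 5·42) = (235, 210).
Step 4: Order so x ≤ y and verify: 210² + 235² = 44100 + 55225 = 99325 = n. ✓

n = 99325 = 210² + 235² (one valid representation with x ≤ y).


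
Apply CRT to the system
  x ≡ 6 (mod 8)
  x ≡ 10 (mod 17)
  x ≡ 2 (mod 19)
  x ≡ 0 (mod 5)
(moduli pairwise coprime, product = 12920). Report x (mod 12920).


Product of moduli M = 8 · 17 · 19 · 5 = 12920.
Merge one congruence at a time:
  Start: x ≡ 6 (mod 8).
  Combine with x ≡ 10 (mod 17); new modulus lcm = 136.
    Write x = 6 + 8·t and substitute into x ≡ 10 (mod 17): 8·t ≡ 10 − 6 = 4 (mod 17).
    The inverse of 8 mod 17 is 15 (since 8·15 = 120 = 7·17 + 1), so t ≡ 15·4 = 60 ≡ 9 (mod 17).
    Then x = 6 + 8·9 = 78, valid modulo lcm(8, 17) = 136: x ≡ 78 (mod 136).
  Combine with x ≡ 2 (mod 19); new modulus lcm = 2584.
    Write x = 78 + 136·t and substitute into x ≡ 2 (mod 19): 136·t ≡ 2 − 78 = -76 (mod 19).
    Reduce coefficients mod 19: 3·t ≡ 0 (mod 19).
    The inverse of 3 mod 19 is 13 (since 3·13 = 39 = 2·19 + 1), so t ≡ 13·0 = 0 ≡ 0 (mod 19).
    Then x = 78 + 136·0 = 78, valid modulo lcm(136, 19) = 2584: x ≡ 78 (mod 2584).
  Combine with x ≡ 0 (mod 5); new modulus lcm = 12920.
    Write x = 78 + 2584·t and substitute into x ≡ 0 (mod 5): 2584·t ≡ 0 − 78 = -78 (mod 5).
    Reduce coefficients mod 5: 4·t ≡ 2 (mod 5).
    The inverse of 4 mod 5 is 4 (since 4·4 = 16 = 3·5 + 1), so t ≡ 4·2 = 8 ≡ 3 (mod 5).
    Then x = 78 + 2584·3 = 7830, valid modulo lcm(2584, 5) = 12920: x ≡ 7830 (mod 12920).
Verify against each original: 7830 mod 8 = 6, 7830 mod 17 = 10, 7830 mod 19 = 2, 7830 mod 5 = 0.

x ≡ 7830 (mod 12920).


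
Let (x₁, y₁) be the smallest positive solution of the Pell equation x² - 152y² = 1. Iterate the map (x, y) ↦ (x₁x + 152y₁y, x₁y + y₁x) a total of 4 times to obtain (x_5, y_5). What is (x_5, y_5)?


Step 1: Find the fundamental solution (x₁, y₁) of x² - 152y² = 1.
  Expand √152 as a continued fraction. a₀ = ⌊√152⌋ = 12; iterate m_{k+1} = d_k·a_k − m_k, d_{k+1} = (152 − m_{k+1}²)/d_k, a_{k+1} = ⌊(a₀ + m_{k+1})/d_{k+1}⌋ (starting m₀ = 0, d₀ = 1), with convergents p_k = a_k·p_{k-1} + p_{k-2}, q_k = a_k·q_{k-1} + q_{k-2} (p₋₁ = 1, q₋₁ = 0):
  k = 0: a₀ = 12; p₀/q₀ = 12/1; p₀² − 152·q₀² = 144 − 152 = -8.
  k = 1: m = 12, d = 8, a = ⌊(12 + 12)/8⌋ = 3; p/q = (3·12 + 1)/(3·1 + 0) = 37/3; p² − 152·q² = 1369 − 1368 = 1.
  The first convergent with p² − 152·q² = 1 gives the fundamental solution (x₁, y₁) = (37, 3).
Step 2: Apply the recurrence (x_{n+1}, y_{n+1}) = (x₁x_n + 152y₁y_n, x₁y_n + y₁x_n) repeatedly.
  From (x_1, y_1) = (37, 3): x_2 = 37·37 + 152·3·3 = 2737; y_2 = 37·3 + 3·37 = 222.
  From (x_2, y_2) = (2737, 222): x_3 = 37·2737 + 152·3·222 = 202501; y_3 = 37·222 + 3·2737 = 16425.
  From (x_3, y_3) = (202501, 16425): x_4 = 37·202501 + 152·3·16425 = 14982337; y_4 = 37·16425 + 3·202501 = 1215228.
  From (x_4, y_4) = (14982337, 1215228): x_5 = 37·14982337 + 152·3·1215228 = 1108490437; y_5 = 37·1215228 + 3·14982337 = 89910447.
Step 3: Verify x_5² - 152·y_5² = 1228751048920450969 - 1228751048920450968 = 1 (should be 1). ✓

(x_1, y_1) = (37, 3); (x_5, y_5) = (1108490437, 89910447).


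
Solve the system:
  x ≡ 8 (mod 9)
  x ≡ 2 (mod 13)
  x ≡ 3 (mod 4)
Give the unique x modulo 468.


Moduli 9, 13, 4 are pairwise coprime; by CRT there is a unique solution modulo M = 9 · 13 · 4 = 468.
Solve pairwise, accumulating the modulus:
  Start with x ≡ 8 (mod 9).
  Combine with x ≡ 2 (mod 13): since gcd(9, 13) = 1, we get a unique residue mod 117.
    Write x = 8 + 9·t and substitute into x ≡ 2 (mod 13): 9·t ≡ 2 − 8 = -6 (mod 13).
    Reduce coefficients mod 13: 9·t ≡ 7 (mod 13).
    The inverse of 9 mod 13 is 3 (since 9·3 = 27 = 2·13 + 1), so t ≡ 3·7 = 21 ≡ 8 (mod 13).
    Then x = 8 + 9·8 = 80, valid modulo lcm(9, 13) = 117: x ≡ 80 (mod 117).
  Combine with x ≡ 3 (mod 4): since gcd(117, 4) = 1, we get a unique residue mod 468.
    Write x = 80 + 117·t and substitute into x ≡ 3 (mod 4): 117·t ≡ 3 − 80 = -77 (mod 4).
    Reduce coefficients mod 4: 1·t ≡ 3 (mod 4).
    So t ≡ 3 (mod 4).
    Then x = 80 + 117·3 = 431, valid modulo lcm(117, 4) = 468: x ≡ 431 (mod 468).
Verify: 431 mod 9 = 8 ✓, 431 mod 13 = 2 ✓, 431 mod 4 = 3 ✓.

x ≡ 431 (mod 468).


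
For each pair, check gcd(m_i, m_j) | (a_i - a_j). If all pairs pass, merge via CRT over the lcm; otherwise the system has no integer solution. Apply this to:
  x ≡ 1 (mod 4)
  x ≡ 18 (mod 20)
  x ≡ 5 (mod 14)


Moduli 4, 20, 14 are not pairwise coprime, so CRT works modulo lcm(m_i) when all pairwise compatibility conditions hold.
Pairwise compatibility: gcd(m_i, m_j) must divide a_i - a_j for every pair.
Merge one congruence at a time:
  Start: x ≡ 1 (mod 4).
  Combine with x ≡ 18 (mod 20): gcd(4, 20) = 4, and 18 - 1 = 17 is NOT divisible by 4.
    ⇒ system is inconsistent (no integer solution).

No solution (the system is inconsistent).


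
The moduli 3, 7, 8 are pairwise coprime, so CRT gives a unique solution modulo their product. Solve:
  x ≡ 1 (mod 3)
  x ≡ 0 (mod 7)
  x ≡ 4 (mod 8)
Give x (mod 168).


Moduli 3, 7, 8 are pairwise coprime; by CRT there is a unique solution modulo M = 3 · 7 · 8 = 168.
Solve pairwise, accumulating the modulus:
  Start with x ≡ 1 (mod 3).
  Combine with x ≡ 0 (mod 7): since gcd(3, 7) = 1, we get a unique residue mod 21.
    Write x = 1 + 3·t and substitute into x ≡ 0 (mod 7): 3·t ≡ 0 − 1 = -1 (mod 7).
    Reduce coefficients mod 7: 3·t ≡ 6 (mod 7).
    The inverse of 3 mod 7 is 5 (since 3·5 = 15 = 2·7 + 1), so t ≡ 5·6 = 30 ≡ 2 (mod 7).
    Then x = 1 + 3·2 = 7, valid modulo lcm(3, 7) = 21: x ≡ 7 (mod 21).
  Combine with x ≡ 4 (mod 8): since gcd(21, 8) = 1, we get a unique residue mod 168.
    Write x = 7 + 21·t and substitute into x ≡ 4 (mod 8): 21·t ≡ 4 − 7 = -3 (mod 8).
    Reduce coefficients mod 8: 5·t ≡ 5 (mod 8).
    The inverse of 5 mod 8 is 5 (since 5·5 = 25 = 3·8 + 1), so t ≡ 5·5 = 25 ≡ 1 (mod 8).
    Then x = 7 + 21·1 = 28, valid modulo lcm(21, 8) = 168: x ≡ 28 (mod 168).
Verify: 28 mod 3 = 1 ✓, 28 mod 7 = 0 ✓, 28 mod 8 = 4 ✓.

x ≡ 28 (mod 168).


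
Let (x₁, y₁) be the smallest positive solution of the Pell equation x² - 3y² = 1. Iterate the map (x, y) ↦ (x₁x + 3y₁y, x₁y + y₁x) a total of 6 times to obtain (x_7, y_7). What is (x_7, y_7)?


Step 1: Find the fundamental solution (x₁, y₁) of x² - 3y² = 1.
  Expand √3 as a continued fraction. a₀ = ⌊√3⌋ = 1; iterate m_{k+1} = d_k·a_k − m_k, d_{k+1} = (3 − m_{k+1}²)/d_k, a_{k+1} = ⌊(a₀ + m_{k+1})/d_{k+1}⌋ (starting m₀ = 0, d₀ = 1), with convergents p_k = a_k·p_{k-1} + p_{k-2}, q_k = a_k·q_{k-1} + q_{k-2} (p₋₁ = 1, q₋₁ = 0):
  k = 0: a₀ = 1; p₀/q₀ = 1/1; p₀² − 3·q₀² = 1 − 3 = -2.
  k = 1: m = 1, d = 2, a = ⌊(1 + 1)/2⌋ = 1; p/q = (1·1 + 1)/(1·1 + 0) = 2/1; p² − 3·q² = 4 − 3 = 1.
  The first convergent with p² − 3·q² = 1 gives the fundamental solution (x₁, y₁) = (2, 1).
Step 2: Apply the recurrence (x_{n+1}, y_{n+1}) = (x₁x_n + 3y₁y_n, x₁y_n + y₁x_n) repeatedly.
  From (x_1, y_1) = (2, 1): x_2 = 2·2 + 3·1·1 = 7; y_2 = 2·1 + 1·2 = 4.
  From (x_2, y_2) = (7, 4): x_3 = 2·7 + 3·1·4 = 26; y_3 = 2·4 + 1·7 = 15.
  From (x_3, y_3) = (26, 15): x_4 = 2·26 + 3·1·15 = 97; y_4 = 2·15 + 1·26 = 56.
  From (x_4, y_4) = (97, 56): x_5 = 2·97 + 3·1·56 = 362; y_5 = 2·56 + 1·97 = 209.
  From (x_5, y_5) = (362, 209): x_6 = 2·362 + 3·1·209 = 1351; y_6 = 2·209 + 1·362 = 780.
  From (x_6, y_6) = (1351, 780): x_7 = 2·1351 + 3·1·780 = 5042; y_7 = 2·780 + 1·1351 = 2911.
Step 3: Verify x_7² - 3·y_7² = 25421764 - 25421763 = 1 (should be 1). ✓

(x_1, y_1) = (2, 1); (x_7, y_7) = (5042, 2911).


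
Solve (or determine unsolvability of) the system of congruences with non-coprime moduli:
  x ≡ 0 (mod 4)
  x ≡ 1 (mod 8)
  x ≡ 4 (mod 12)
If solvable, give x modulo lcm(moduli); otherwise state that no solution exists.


Moduli 4, 8, 12 are not pairwise coprime, so CRT works modulo lcm(m_i) when all pairwise compatibility conditions hold.
Pairwise compatibility: gcd(m_i, m_j) must divide a_i - a_j for every pair.
Merge one congruence at a time:
  Start: x ≡ 0 (mod 4).
  Combine with x ≡ 1 (mod 8): gcd(4, 8) = 4, and 1 - 0 = 1 is NOT divisible by 4.
    ⇒ system is inconsistent (no integer solution).

No solution (the system is inconsistent).


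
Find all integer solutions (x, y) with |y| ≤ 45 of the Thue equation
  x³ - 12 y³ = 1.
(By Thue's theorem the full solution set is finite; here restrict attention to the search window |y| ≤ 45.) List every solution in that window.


The equation is x³ - 12y³ = 1. For fixed y, x³ = 12·y³ + 1, so a solution requires the RHS to be a perfect cube.
Strategy: iterate y from -45 to 45, compute RHS = 12·y³ + 1, and check whether it is a (positive or negative) perfect cube.
Check small values of y:
  y = 0: RHS = 1 = (1)³ ⇒ x = 1 works.
  y = 1: RHS = 13 is not a perfect cube.
  y = -1: RHS = -11 is not a perfect cube.
  y = 2: RHS = 97 is not a perfect cube.
  y = -2: RHS = -95 is not a perfect cube.
  y = 3: RHS = 325 is not a perfect cube.
  y = -3: RHS = -323 is not a perfect cube.
Continuing the search up to |y| = 45 finds no further solutions beyond those listed.
Collected solutions: (1, 0).

Solutions (with |y| ≤ 45): (1, 0).


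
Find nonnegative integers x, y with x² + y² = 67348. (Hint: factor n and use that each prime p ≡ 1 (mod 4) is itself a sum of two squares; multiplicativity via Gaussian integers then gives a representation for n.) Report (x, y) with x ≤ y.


Step 1: Factor n = 67348 = 2^2 · 113 · 149.
Step 2: Check the mod-4 condition on each prime factor: 2 = 2 (special); 113 ≡ 1 (mod 4), exponent 1; 149 ≡ 1 (mod 4), exponent 1.
All primes ≡ 3 (mod 4) appear to even exponent (or don't appear), so by the two-squares theorem n IS expressible as a sum of two squares.
Step 3: Build a representation. Group n = k² · m with k = 2 and m = 113 · 149 = 16837 (a product of primes ≡ 1 (mod 4)); a representation of m scales to one of n via (k·x)² + (k·y)² = k²(x² + y²). Each prime p ≡ 1 (mod 4) is itself a sum of two squares; find a² by testing p − a² for a perfect square:
  113: 113 − 1² = 112, 113 − 2² = 109, 113 − 3² = 104, 113 − 4² = 97, 113 − 5² = 88, 113 − 6² = 77, 113 − 7² = 64 = 8² ⇒ 113 = 7² + 8².
  149: 149 − 1² = 148, 149 − 2² = 145, 149 − 3² = 140, 149 − 4² = 133, 149 − 5² = 124, 149 − 6² = 113, 149 − 7² = 100 = 10² ⇒ 149 = 7² + 10².
  Combine using the Brahmagupta–Fibonacci identity (a² + b²)(c² + d²) = (ac − bd)² + (ad + bc)² = (ac + bd)² + (ad − bc)²:
  113 · 149 = 16837: from (7² + 8²)(7² + 10²), take (7·7 − 8·10, 7·10 + 8·7) = (49 − 80, 70 + 56) = (-31, 126); dropping signs (only squares matter) gives (31, 126); check 31² + 126² = 961 + 15876 = 16837 ✓.
  Scale by k = 2: (2·31, 2·126) = (62, 252).
Step 4: Order so x ≤ y and verify: 62² + 252² = 3844 + 63504 = 67348 = n. ✓

n = 67348 = 62² + 252² (one valid representation with x ≤ y).


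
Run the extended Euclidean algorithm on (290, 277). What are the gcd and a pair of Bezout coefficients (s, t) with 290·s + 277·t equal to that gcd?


Euclidean algorithm on (290, 277) — divide until remainder is 0:
  290 = 1 · 277 + 13
  277 = 21 · 13 + 4
  13 = 3 · 4 + 1
  4 = 4 · 1 + 0
gcd(290, 277) = 1.
Track Bezout coefficients alongside the remainders: start with r₀ = 290 = a·1 + b·0 (s = 1, t = 0) and r₁ = 277 = a·0 + b·1 (s = 0, t = 1); each new remainder r_{k+1} = r_{k-1} − q_k·r_k inherits s_{k+1} = s_{k-1} − q_k·s_k, t_{k+1} = t_{k-1} − q_k·t_k, so r_k = a·s_k + b·t_k at every step:
  q = 1: r = 13, s = 1 − 1·0 = 1, t = 0 − 1·1 = -1  (check: 290·1 + 277·(-1) = 13)
  q = 21: r = 4, s = 0 − 21·1 = -21, t = 1 − 21·(-1) = 22  (check: 290·(-21) + 277·22 = 4)
  q = 3: r = 1, s = 1 − 3·(-21) = 64, t = -1 − 3·22 = -67  (check: 290·64 + 277·(-67) = 1)
The row with r = 1 (the gcd) gives the Bezout coefficients s = 64, t = -67.
Result: 290 · (64) + 277 · (-67) = 1.

gcd(290, 277) = 1; s = 64, t = -67 (check: 290·64 + 277·(-67) = 1).


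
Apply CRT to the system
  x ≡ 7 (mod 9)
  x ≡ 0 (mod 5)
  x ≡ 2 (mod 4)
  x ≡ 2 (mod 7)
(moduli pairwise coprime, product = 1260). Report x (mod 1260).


Product of moduli M = 9 · 5 · 4 · 7 = 1260.
Merge one congruence at a time:
  Start: x ≡ 7 (mod 9).
  Combine with x ≡ 0 (mod 5); new modulus lcm = 45.
    Write x = 7 + 9·t and substitute into x ≡ 0 (mod 5): 9·t ≡ 0 − 7 = -7 (mod 5).
    Reduce coefficients mod 5: 4·t ≡ 3 (mod 5).
    The inverse of 4 mod 5 is 4 (since 4·4 = 16 = 3·5 + 1), so t ≡ 4·3 = 12 ≡ 2 (mod 5).
    Then x = 7 + 9·2 = 25, valid modulo lcm(9, 5) = 45: x ≡ 25 (mod 45).
  Combine with x ≡ 2 (mod 4); new modulus lcm = 180.
    Write x = 25 + 45·t and substitute into x ≡ 2 (mod 4): 45·t ≡ 2 − 25 = -23 (mod 4).
    Reduce coefficients mod 4: 1·t ≡ 1 (mod 4).
    So t ≡ 1 (mod 4).
    Then x = 25 + 45·1 = 70, valid modulo lcm(45, 4) = 180: x ≡ 70 (mod 180).
  Combine with x ≡ 2 (mod 7); new modulus lcm = 1260.
    Write x = 70 + 180·t and substitute into x ≡ 2 (mod 7): 180·t ≡ 2 − 70 = -68 (mod 7).
    Reduce coefficients mod 7: 5·t ≡ 2 (mod 7).
    The inverse of 5 mod 7 is 3 (since 5·3 = 15 = 2·7 + 1), so t ≡ 3·2 = 6 ≡ 6 (mod 7).
    Then x = 70 + 180·6 = 1150, valid modulo lcm(180, 7) = 1260: x ≡ 1150 (mod 1260).
Verify against each original: 1150 mod 9 = 7, 1150 mod 5 = 0, 1150 mod 4 = 2, 1150 mod 7 = 2.

x ≡ 1150 (mod 1260).


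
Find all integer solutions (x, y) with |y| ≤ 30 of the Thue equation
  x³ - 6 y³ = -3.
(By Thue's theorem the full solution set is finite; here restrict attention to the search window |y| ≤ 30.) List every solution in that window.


The equation is x³ - 6y³ = -3. For fixed y, x³ = 6·y³ − 3, so a solution requires the RHS to be a perfect cube.
Strategy: iterate y from -30 to 30, compute RHS = 6·y³ − 3, and check whether it is a (positive or negative) perfect cube.
Check small values of y:
  y = 0: RHS = -3 is not a perfect cube.
  y = 1: RHS = 3 is not a perfect cube.
  y = -1: RHS = -9 is not a perfect cube.
  y = 2: RHS = 45 is not a perfect cube.
  y = -2: RHS = -51 is not a perfect cube.
  y = 3: RHS = 159 is not a perfect cube.
  y = -3: RHS = -165 is not a perfect cube.
Continuing the search up to |y| = 30 finds no solutions either.
No (x, y) in the scanned range satisfies the equation.

No integer solutions with |y| ≤ 30.


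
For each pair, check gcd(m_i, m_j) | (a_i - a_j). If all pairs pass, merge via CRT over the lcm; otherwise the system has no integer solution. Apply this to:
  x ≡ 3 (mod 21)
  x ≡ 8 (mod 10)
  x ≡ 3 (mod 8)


Moduli 21, 10, 8 are not pairwise coprime, so CRT works modulo lcm(m_i) when all pairwise compatibility conditions hold.
Pairwise compatibility: gcd(m_i, m_j) must divide a_i - a_j for every pair.
Merge one congruence at a time:
  Start: x ≡ 3 (mod 21).
  Combine with x ≡ 8 (mod 10): gcd(21, 10) = 1; 8 - 3 = 5, which IS divisible by 1, so compatible.
    Write x = 3 + 21·t and substitute into x ≡ 8 (mod 10): 21·t ≡ 8 − 3 = 5 (mod 10).
    Reduce coefficients mod 10: 1·t ≡ 5 (mod 10).
    So t ≡ 5 (mod 10).
    Then x = 3 + 21·5 = 108, valid modulo lcm(21, 10) = 210: x ≡ 108 (mod 210).
  Combine with x ≡ 3 (mod 8): gcd(210, 8) = 2, and 3 - 108 = -105 is NOT divisible by 2.
    ⇒ system is inconsistent (no integer solution).

No solution (the system is inconsistent).


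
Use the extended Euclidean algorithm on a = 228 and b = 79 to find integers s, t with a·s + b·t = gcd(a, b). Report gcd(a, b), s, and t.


Euclidean algorithm on (228, 79) — divide until remainder is 0:
  228 = 2 · 79 + 70
  79 = 1 · 70 + 9
  70 = 7 · 9 + 7
  9 = 1 · 7 + 2
  7 = 3 · 2 + 1
  2 = 2 · 1 + 0
gcd(228, 79) = 1.
Track Bezout coefficients alongside the remainders: start with r₀ = 228 = a·1 + b·0 (s = 1, t = 0) and r₁ = 79 = a·0 + b·1 (s = 0, t = 1); each new remainder r_{k+1} = r_{k-1} − q_k·r_k inherits s_{k+1} = s_{k-1} − q_k·s_k, t_{k+1} = t_{k-1} − q_k·t_k, so r_k = a·s_k + b·t_k at every step:
  q = 2: r = 70, s = 1 − 2·0 = 1, t = 0 − 2·1 = -2  (check: 228·1 + 79·(-2) = 70)
  q = 1: r = 9, s = 0 − 1·1 = -1, t = 1 − 1·(-2) = 3  (check: 228·(-1) + 79·3 = 9)
  q = 7: r = 7, s = 1 − 7·(-1) = 8, t = -2 − 7·3 = -23  (check: 228·8 + 79·(-23) = 7)
  q = 1: r = 2, s = -1 − 1·8 = -9, t = 3 − 1·(-23) = 26  (check: 228·(-9) + 79·26 = 2)
  q = 3: r = 1, s = 8 − 3·(-9) = 35, t = -23 − 3·26 = -101  (check: 228·35 + 79·(-101) = 1)
The row with r = 1 (the gcd) gives the Bezout coefficients s = 35, t = -101.
Result: 228 · (35) + 79 · (-101) = 1.

gcd(228, 79) = 1; s = 35, t = -101 (check: 228·35 + 79·(-101) = 1).


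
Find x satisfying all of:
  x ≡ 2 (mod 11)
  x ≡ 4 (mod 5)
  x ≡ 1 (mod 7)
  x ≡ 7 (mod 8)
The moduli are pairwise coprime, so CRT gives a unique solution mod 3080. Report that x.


Product of moduli M = 11 · 5 · 7 · 8 = 3080.
Merge one congruence at a time:
  Start: x ≡ 2 (mod 11).
  Combine with x ≡ 4 (mod 5); new modulus lcm = 55.
    Write x = 2 + 11·t and substitute into x ≡ 4 (mod 5): 11·t ≡ 4 − 2 = 2 (mod 5).
    Reduce coefficients mod 5: 1·t ≡ 2 (mod 5).
    So t ≡ 2 (mod 5).
    Then x = 2 + 11·2 = 24, valid modulo lcm(11, 5) = 55: x ≡ 24 (mod 55).
  Combine with x ≡ 1 (mod 7); new modulus lcm = 385.
    Write x = 24 + 55·t and substitute into x ≡ 1 (mod 7): 55·t ≡ 1 − 24 = -23 (mod 7).
    Reduce coefficients mod 7: 6·t ≡ 5 (mod 7).
    The inverse of 6 mod 7 is 6 (since 6·6 = 36 = 5·7 + 1), so t ≡ 6·5 = 30 ≡ 2 (mod 7).
    Then x = 24 + 55·2 = 134, valid modulo lcm(55, 7) = 385: x ≡ 134 (mod 385).
  Combine with x ≡ 7 (mod 8); new modulus lcm = 3080.
    Write x = 134 + 385·t and substitute into x ≡ 7 (mod 8): 385·t ≡ 7 − 134 = -127 (mod 8).
    Reduce coefficients mod 8: 1·t ≡ 1 (mod 8).
    So t ≡ 1 (mod 8).
    Then x = 134 + 385·1 = 519, valid modulo lcm(385, 8) = 3080: x ≡ 519 (mod 3080).
Verify against each original: 519 mod 11 = 2, 519 mod 5 = 4, 519 mod 7 = 1, 519 mod 8 = 7.

x ≡ 519 (mod 3080).


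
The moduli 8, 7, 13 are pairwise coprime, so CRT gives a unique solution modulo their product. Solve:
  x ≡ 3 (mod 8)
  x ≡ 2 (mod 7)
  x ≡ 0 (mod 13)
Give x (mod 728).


Moduli 8, 7, 13 are pairwise coprime; by CRT there is a unique solution modulo M = 8 · 7 · 13 = 728.
Solve pairwise, accumulating the modulus:
  Start with x ≡ 3 (mod 8).
  Combine with x ≡ 2 (mod 7): since gcd(8, 7) = 1, we get a unique residue mod 56.
    Write x = 3 + 8·t and substitute into x ≡ 2 (mod 7): 8·t ≡ 2 − 3 = -1 (mod 7).
    Reduce coefficients mod 7: 1·t ≡ 6 (mod 7).
    So t ≡ 6 (mod 7).
    Then x = 3 + 8·6 = 51, valid modulo lcm(8, 7) = 56: x ≡ 51 (mod 56).
  Combine with x ≡ 0 (mod 13): since gcd(56, 13) = 1, we get a unique residue mod 728.
    Write x = 51 + 56·t and substitute into x ≡ 0 (mod 13): 56·t ≡ 0 − 51 = -51 (mod 13).
    Reduce coefficients mod 13: 4·t ≡ 1 (mod 13).
    The inverse of 4 mod 13 is 10 (since 4·10 = 40 = 3·13 + 1), so t ≡ 10·1 = 10 ≡ 10 (mod 13).
    Then x = 51 + 56·10 = 611, valid modulo lcm(56, 13) = 728: x ≡ 611 (mod 728).
Verify: 611 mod 8 = 3 ✓, 611 mod 7 = 2 ✓, 611 mod 13 = 0 ✓.

x ≡ 611 (mod 728).


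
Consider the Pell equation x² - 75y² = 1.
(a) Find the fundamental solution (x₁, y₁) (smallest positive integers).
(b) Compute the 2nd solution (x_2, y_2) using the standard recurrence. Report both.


Step 1: Find the fundamental solution (x₁, y₁) of x² - 75y² = 1.
  Expand √75 as a continued fraction. a₀ = ⌊√75⌋ = 8; iterate m_{k+1} = d_k·a_k − m_k, d_{k+1} = (75 − m_{k+1}²)/d_k, a_{k+1} = ⌊(a₀ + m_{k+1})/d_{k+1}⌋ (starting m₀ = 0, d₀ = 1), with convergents p_k = a_k·p_{k-1} + p_{k-2}, q_k = a_k·q_{k-1} + q_{k-2} (p₋₁ = 1, q₋₁ = 0):
  k = 0: a₀ = 8; p₀/q₀ = 8/1; p₀² − 75·q₀² = 64 − 75 = -11.
  k = 1: m = 8, d = 11, a = ⌊(8 + 8)/11⌋ = 1; p/q = (1·8 + 1)/(1·1 + 0) = 9/1; p² − 75·q² = 81 − 75 = 6.
  k = 2: m = 3, d = 6, a = ⌊(8 + 3)/6⌋ = 1; p/q = (1·9 + 8)/(1·1 + 1) = 17/2; p² − 75·q² = 289 − 300 = -11.
  k = 3: m = 3, d = 11, a = ⌊(8 + 3)/11⌋ = 1; p/q = (1·17 + 9)/(1·2 + 1) = 26/3; p² − 75·q² = 676 − 675 = 1.
  The first convergent with p² − 75·q² = 1 gives the fundamental solution (x₁, y₁) = (26, 3).
Step 2: Apply the recurrence (x_{n+1}, y_{n+1}) = (x₁x_n + 75y₁y_n, x₁y_n + y₁x_n) repeatedly.
  From (x_1, y_1) = (26, 3): x_2 = 26·26 + 75·3·3 = 1351; y_2 = 26·3 + 3·26 = 156.
Step 3: Verify x_2² - 75·y_2² = 1825201 - 1825200 = 1 (should be 1). ✓

(x_1, y_1) = (26, 3); (x_2, y_2) = (1351, 156).


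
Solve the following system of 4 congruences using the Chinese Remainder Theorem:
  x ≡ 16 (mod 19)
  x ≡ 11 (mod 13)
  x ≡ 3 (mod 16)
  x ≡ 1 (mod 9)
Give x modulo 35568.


Product of moduli M = 19 · 13 · 16 · 9 = 35568.
Merge one congruence at a time:
  Start: x ≡ 16 (mod 19).
  Combine with x ≡ 11 (mod 13); new modulus lcm = 247.
    Write x = 16 + 19·t and substitute into x ≡ 11 (mod 13): 19·t ≡ 11 − 16 = -5 (mod 13).
    Reduce coefficients mod 13: 6·t ≡ 8 (mod 13).
    The inverse of 6 mod 13 is 11 (since 6·11 = 66 = 5·13 + 1), so t ≡ 11·8 = 88 ≡ 10 (mod 13).
    Then x = 16 + 19·10 = 206, valid modulo lcm(19, 13) = 247: x ≡ 206 (mod 247).
  Combine with x ≡ 3 (mod 16); new modulus lcm = 3952.
    Write x = 206 + 247·t and substitute into x ≡ 3 (mod 16): 247·t ≡ 3 − 206 = -203 (mod 16).
    Reduce coefficients mod 16: 7·t ≡ 5 (mod 16).
    The inverse of 7 mod 16 is 7 (since 7·7 = 49 = 3·16 + 1), so t ≡ 7·5 = 35 ≡ 3 (mod 16).
    Then x = 206 + 247·3 = 947, valid modulo lcm(247, 16) = 3952: x ≡ 947 (mod 3952).
  Combine with x ≡ 1 (mod 9); new modulus lcm = 35568.
    Write x = 947 + 3952·t and substitute into x ≡ 1 (mod 9): 3952·t ≡ 1 − 947 = -946 (mod 9).
    Reduce coefficients mod 9: 1·t ≡ 8 (mod 9).
    So t ≡ 8 (mod 9).
    Then x = 947 + 3952·8 = 32563, valid modulo lcm(3952, 9) = 35568: x ≡ 32563 (mod 35568).
Verify against each original: 32563 mod 19 = 16, 32563 mod 13 = 11, 32563 mod 16 = 3, 32563 mod 9 = 1.

x ≡ 32563 (mod 35568).


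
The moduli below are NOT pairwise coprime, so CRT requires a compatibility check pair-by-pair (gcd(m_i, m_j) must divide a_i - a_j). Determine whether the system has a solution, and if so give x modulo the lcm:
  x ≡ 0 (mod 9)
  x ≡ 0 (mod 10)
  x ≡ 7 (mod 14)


Moduli 9, 10, 14 are not pairwise coprime, so CRT works modulo lcm(m_i) when all pairwise compatibility conditions hold.
Pairwise compatibility: gcd(m_i, m_j) must divide a_i - a_j for every pair.
Merge one congruence at a time:
  Start: x ≡ 0 (mod 9).
  Combine with x ≡ 0 (mod 10): gcd(9, 10) = 1; 0 - 0 = 0, which IS divisible by 1, so compatible.
    Write x = 0 + 9·t and substitute into x ≡ 0 (mod 10): 9·t ≡ 0 − 0 = 0 (mod 10).
    The inverse of 9 mod 10 is 9 (since 9·9 = 81 = 8·10 + 1), so t ≡ 9·0 = 0 ≡ 0 (mod 10).
    Then x = 0 + 9·0 = 0, valid modulo lcm(9, 10) = 90: x ≡ 0 (mod 90).
  Combine with x ≡ 7 (mod 14): gcd(90, 14) = 2, and 7 - 0 = 7 is NOT divisible by 2.
    ⇒ system is inconsistent (no integer solution).

No solution (the system is inconsistent).


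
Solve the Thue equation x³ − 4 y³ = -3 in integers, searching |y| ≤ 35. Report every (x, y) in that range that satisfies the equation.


The equation is x³ - 4y³ = -3. For fixed y, x³ = 4·y³ − 3, so a solution requires the RHS to be a perfect cube.
Strategy: iterate y from -35 to 35, compute RHS = 4·y³ − 3, and check whether it is a (positive or negative) perfect cube.
Check small values of y:
  y = 0: RHS = -3 is not a perfect cube.
  y = 1: RHS = 1 = (1)³ ⇒ x = 1 works.
  y = -1: RHS = -7 is not a perfect cube.
  y = 2: RHS = 29 is not a perfect cube.
  y = -2: RHS = -35 is not a perfect cube.
  y = 3: RHS = 105 is not a perfect cube.
  y = -3: RHS = -111 is not a perfect cube.
Continuing the search up to |y| = 35 finds no further solutions beyond those listed.
Collected solutions: (1, 1).

Solutions (with |y| ≤ 35): (1, 1).


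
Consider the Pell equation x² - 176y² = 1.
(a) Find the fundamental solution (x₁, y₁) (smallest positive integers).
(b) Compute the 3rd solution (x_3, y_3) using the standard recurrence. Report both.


Step 1: Find the fundamental solution (x₁, y₁) of x² - 176y² = 1.
  Expand √176 as a continued fraction. a₀ = ⌊√176⌋ = 13; iterate m_{k+1} = d_k·a_k − m_k, d_{k+1} = (176 − m_{k+1}²)/d_k, a_{k+1} = ⌊(a₀ + m_{k+1})/d_{k+1}⌋ (starting m₀ = 0, d₀ = 1), with convergents p_k = a_k·p_{k-1} + p_{k-2}, q_k = a_k·q_{k-1} + q_{k-2} (p₋₁ = 1, q₋₁ = 0):
  k = 0: a₀ = 13; p₀/q₀ = 13/1; p₀² − 176·q₀² = 169 − 176 = -7.
  k = 1: m = 13, d = 7, a = ⌊(13 + 13)/7⌋ = 3; p/q = (3·13 + 1)/(3·1 + 0) = 40/3; p² − 176·q² = 1600 − 1584 = 16.
  k = 2: m = 8, d = 16, a = ⌊(13 + 8)/16⌋ = 1; p/q = (1·40 + 13)/(1·3 + 1) = 53/4; p² − 176·q² = 2809 − 2816 = -7.
  k = 3: m = 8, d = 7, a = ⌊(13 + 8)/7⌋ = 3; p/q = (3·53 + 40)/(3·4 + 3) = 199/15; p² − 176·q² = 39601 − 39600 = 1.
  The first convergent with p² − 176·q² = 1 gives the fundamental solution (x₁, y₁) = (199, 15).
Step 2: Apply the recurrence (x_{n+1}, y_{n+1}) = (x₁x_n + 176y₁y_n, x₁y_n + y₁x_n) repeatedly.
  From (x_1, y_1) = (199, 15): x_2 = 199·199 + 176·15·15 = 79201; y_2 = 199·15 + 15·199 = 5970.
  From (x_2, y_2) = (79201, 5970): x_3 = 199·79201 + 176·15·5970 = 31521799; y_3 = 199·5970 + 15·79201 = 2376045.
Step 3: Verify x_3² - 176·y_3² = 993623812196401 - 993623812196400 = 1 (should be 1). ✓

(x_1, y_1) = (199, 15); (x_3, y_3) = (31521799, 2376045).


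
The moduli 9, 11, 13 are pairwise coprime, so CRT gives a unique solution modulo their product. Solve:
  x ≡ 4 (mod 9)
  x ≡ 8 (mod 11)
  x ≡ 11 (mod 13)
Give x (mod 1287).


Moduli 9, 11, 13 are pairwise coprime; by CRT there is a unique solution modulo M = 9 · 11 · 13 = 1287.
Solve pairwise, accumulating the modulus:
  Start with x ≡ 4 (mod 9).
  Combine with x ≡ 8 (mod 11): since gcd(9, 11) = 1, we get a unique residue mod 99.
    Write x = 4 + 9·t and substitute into x ≡ 8 (mod 11): 9·t ≡ 8 − 4 = 4 (mod 11).
    The inverse of 9 mod 11 is 5 (since 9·5 = 45 = 4·11 + 1), so t ≡ 5·4 = 20 ≡ 9 (mod 11).
    Then x = 4 + 9·9 = 85, valid modulo lcm(9, 11) = 99: x ≡ 85 (mod 99).
  Combine with x ≡ 11 (mod 13): since gcd(99, 13) = 1, we get a unique residue mod 1287.
    Write x = 85 + 99·t and substitute into x ≡ 11 (mod 13): 99·t ≡ 11 − 85 = -74 (mod 13).
    Reduce coefficients mod 13: 8·t ≡ 4 (mod 13).
    The inverse of 8 mod 13 is 5 (since 8·5 = 40 = 3·13 + 1), so t ≡ 5·4 = 20 ≡ 7 (mod 13).
    Then x = 85 + 99·7 = 778, valid modulo lcm(99, 13) = 1287: x ≡ 778 (mod 1287).
Verify: 778 mod 9 = 4 ✓, 778 mod 11 = 8 ✓, 778 mod 13 = 11 ✓.

x ≡ 778 (mod 1287).


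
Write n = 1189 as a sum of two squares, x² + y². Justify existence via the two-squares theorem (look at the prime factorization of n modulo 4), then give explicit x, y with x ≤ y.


Step 1: Factor n = 1189 = 29 · 41.
Step 2: Check the mod-4 condition on each prime factor: 29 ≡ 1 (mod 4), exponent 1; 41 ≡ 1 (mod 4), exponent 1.
All primes ≡ 3 (mod 4) appear to even exponent (or don't appear), so by the two-squares theorem n IS expressible as a sum of two squares.
Step 3: Build a representation. Here n = 29 · 41 is a product of primes ≡ 1 (mod 4). Each prime p ≡ 1 (mod 4) is itself a sum of two squares; find a² by testing p − a² for a perfect square:
  29: 29 − 1² = 28, 29 − 2² = 25 = 5² ⇒ 29 = 2² + 5².
  41: 41 − 1² = 40, 41 − 2² = 37, 41 − 3² = 32, 41 − 4² = 25 = 5² ⇒ 41 = 4² + 5².
  Combine using the Brahmagupta–Fibonacci identity (a² + b²)(c² + d²) = (ac − bd)² + (ad + bc)² = (ac + bd)² + (ad − bc)²:
  29 · 41 = 1189: from (2² + 5²)(4² + 5²), take (2·4 − 5·5, 2·5 + 5·4) = (8 − 25, 10 + 20) = (-17, 30); dropping signs (only squares matter) gives (17, 30); check 17² + 30² = 289 + 900 = 1189 ✓.
Step 4: Order so x ≤ y and verify: 17² + 30² = 289 + 900 = 1189 = n. ✓

n = 1189 = 17² + 30² (one valid representation with x ≤ y).


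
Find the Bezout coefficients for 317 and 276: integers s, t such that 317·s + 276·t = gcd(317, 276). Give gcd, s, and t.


Euclidean algorithm on (317, 276) — divide until remainder is 0:
  317 = 1 · 276 + 41
  276 = 6 · 41 + 30
  41 = 1 · 30 + 11
  30 = 2 · 11 + 8
  11 = 1 · 8 + 3
  8 = 2 · 3 + 2
  3 = 1 · 2 + 1
  2 = 2 · 1 + 0
gcd(317, 276) = 1.
Track Bezout coefficients alongside the remainders: start with r₀ = 317 = a·1 + b·0 (s = 1, t = 0) and r₁ = 276 = a·0 + b·1 (s = 0, t = 1); each new remainder r_{k+1} = r_{k-1} − q_k·r_k inherits s_{k+1} = s_{k-1} − q_k·s_k, t_{k+1} = t_{k-1} − q_k·t_k, so r_k = a·s_k + b·t_k at every step:
  q = 1: r = 41, s = 1 − 1·0 = 1, t = 0 − 1·1 = -1  (check: 317·1 + 276·(-1) = 41)
  q = 6: r = 30, s = 0 − 6·1 = -6, t = 1 − 6·(-1) = 7  (check: 317·(-6) + 276·7 = 30)
  q = 1: r = 11, s = 1 − 1·(-6) = 7, t = -1 − 1·7 = -8  (check: 317·7 + 276·(-8) = 11)
  q = 2: r = 8, s = -6 − 2·7 = -20, t = 7 − 2·(-8) = 23  (check: 317·(-20) + 276·23 = 8)
  q = 1: r = 3, s = 7 − 1·(-20) = 27, t = -8 − 1·23 = -31  (check: 317·27 + 276·(-31) = 3)
  q = 2: r = 2, s = -20 − 2·27 = -74, t = 23 − 2·(-31) = 85  (check: 317·(-74) + 276·85 = 2)
  q = 1: r = 1, s = 27 − 1·(-74) = 101, t = -31 − 1·85 = -116  (check: 317·101 + 276·(-116) = 1)
The row with r = 1 (the gcd) gives the Bezout coefficients s = 101, t = -116.
Result: 317 · (101) + 276 · (-116) = 1.

gcd(317, 276) = 1; s = 101, t = -116 (check: 317·101 + 276·(-116) = 1).


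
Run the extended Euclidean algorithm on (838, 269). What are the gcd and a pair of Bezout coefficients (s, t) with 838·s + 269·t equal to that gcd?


Euclidean algorithm on (838, 269) — divide until remainder is 0:
  838 = 3 · 269 + 31
  269 = 8 · 31 + 21
  31 = 1 · 21 + 10
  21 = 2 · 10 + 1
  10 = 10 · 1 + 0
gcd(838, 269) = 1.
Track Bezout coefficients alongside the remainders: start with r₀ = 838 = a·1 + b·0 (s = 1, t = 0) and r₁ = 269 = a·0 + b·1 (s = 0, t = 1); each new remainder r_{k+1} = r_{k-1} − q_k·r_k inherits s_{k+1} = s_{k-1} − q_k·s_k, t_{k+1} = t_{k-1} − q_k·t_k, so r_k = a·s_k + b·t_k at every step:
  q = 3: r = 31, s = 1 − 3·0 = 1, t = 0 − 3·1 = -3  (check: 838·1 + 269·(-3) = 31)
  q = 8: r = 21, s = 0 − 8·1 = -8, t = 1 − 8·(-3) = 25  (check: 838·(-8) + 269·25 = 21)
  q = 1: r = 10, s = 1 − 1·(-8) = 9, t = -3 − 1·25 = -28  (check: 838·9 + 269·(-28) = 10)
  q = 2: r = 1, s = -8 − 2·9 = -26, t = 25 − 2·(-28) = 81  (check: 838·(-26) + 269·81 = 1)
The row with r = 1 (the gcd) gives the Bezout coefficients s = -26, t = 81.
Result: 838 · (-26) + 269 · (81) = 1.

gcd(838, 269) = 1; s = -26, t = 81 (check: 838·(-26) + 269·81 = 1).


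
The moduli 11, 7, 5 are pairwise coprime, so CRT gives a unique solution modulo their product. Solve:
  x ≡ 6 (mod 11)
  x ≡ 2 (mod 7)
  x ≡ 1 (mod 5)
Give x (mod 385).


Moduli 11, 7, 5 are pairwise coprime; by CRT there is a unique solution modulo M = 11 · 7 · 5 = 385.
Solve pairwise, accumulating the modulus:
  Start with x ≡ 6 (mod 11).
  Combine with x ≡ 2 (mod 7): since gcd(11, 7) = 1, we get a unique residue mod 77.
    Write x = 6 + 11·t and substitute into x ≡ 2 (mod 7): 11·t ≡ 2 − 6 = -4 (mod 7).
    Reduce coefficients mod 7: 4·t ≡ 3 (mod 7).
    The inverse of 4 mod 7 is 2 (since 4·2 = 8 = 1·7 + 1), so t ≡ 2·3 = 6 ≡ 6 (mod 7).
    Then x = 6 + 11·6 = 72, valid modulo lcm(11, 7) = 77: x ≡ 72 (mod 77).
  Combine with x ≡ 1 (mod 5): since gcd(77, 5) = 1, we get a unique residue mod 385.
    Write x = 72 + 77·t and substitute into x ≡ 1 (mod 5): 77·t ≡ 1 − 72 = -71 (mod 5).
    Reduce coefficients mod 5: 2·t ≡ 4 (mod 5).
    The inverse of 2 mod 5 is 3 (since 2·3 = 6 = 1·5 + 1), so t ≡ 3·4 = 12 ≡ 2 (mod 5).
    Then x = 72 + 77·2 = 226, valid modulo lcm(77, 5) = 385: x ≡ 226 (mod 385).
Verify: 226 mod 11 = 6 ✓, 226 mod 7 = 2 ✓, 226 mod 5 = 1 ✓.

x ≡ 226 (mod 385).
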